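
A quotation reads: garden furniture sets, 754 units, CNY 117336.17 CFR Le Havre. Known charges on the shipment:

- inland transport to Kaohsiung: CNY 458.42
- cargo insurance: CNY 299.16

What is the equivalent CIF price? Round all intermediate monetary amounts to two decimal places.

CIF price: CNY 117635.33

Not relevant to the conversion: inland to port — on the seller under both CFR and CIF; already in the CFR price and stays in the CIF price.
From CFR to CIF, the seller additionally bears: insurance.
CIF price = 117336.17 + 299.16 = 117635.33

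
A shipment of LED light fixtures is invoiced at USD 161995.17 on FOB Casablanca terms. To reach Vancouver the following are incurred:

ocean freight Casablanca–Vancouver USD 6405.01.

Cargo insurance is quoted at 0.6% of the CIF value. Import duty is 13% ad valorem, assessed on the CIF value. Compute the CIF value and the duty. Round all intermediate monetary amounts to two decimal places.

Let C be the CIF value. C = FOB price + freight + 0.6% × C
C − 0.6% × C = 161995.17 + 6405.01
0.994 × C = 168400.18
C = 168400.18 / 0.994 = 169416.68
Insurance premium = 0.6% × 169416.68 = 1016.50
Import duty = 169416.68 × 13% = 22024.17

CIF value: USD 169416.68; import duty: USD 22024.17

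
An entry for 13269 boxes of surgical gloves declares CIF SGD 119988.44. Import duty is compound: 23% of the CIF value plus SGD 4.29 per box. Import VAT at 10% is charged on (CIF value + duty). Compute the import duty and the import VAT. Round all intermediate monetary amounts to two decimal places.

Ad valorem component: 119988.44 × 23% = 27597.34
Specific component: 13269 × 4.29 = 56924.01
Import duty = 27597.34 + 56924.01 = 84521.35
VAT base = CIF + duty = 119988.44 + 84521.35 = 204509.79
Import VAT = 204509.79 × 10% = 20450.98

Import duty: SGD 84521.35; import VAT: SGD 20450.98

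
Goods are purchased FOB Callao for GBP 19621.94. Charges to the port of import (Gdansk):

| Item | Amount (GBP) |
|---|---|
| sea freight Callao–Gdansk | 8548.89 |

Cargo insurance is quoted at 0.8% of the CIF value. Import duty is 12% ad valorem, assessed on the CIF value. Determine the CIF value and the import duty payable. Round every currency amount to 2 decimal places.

Let C be the CIF value. C = FOB price + freight + 0.8% × C
C − 0.8% × C = 19621.94 + 8548.89
0.992 × C = 28170.83
C = 28170.83 / 0.992 = 28398.01
Insurance premium = 0.8% × 28398.01 = 227.18
Import duty = 28398.01 × 12% = 3407.76

CIF value: GBP 28398.01; import duty: GBP 3407.76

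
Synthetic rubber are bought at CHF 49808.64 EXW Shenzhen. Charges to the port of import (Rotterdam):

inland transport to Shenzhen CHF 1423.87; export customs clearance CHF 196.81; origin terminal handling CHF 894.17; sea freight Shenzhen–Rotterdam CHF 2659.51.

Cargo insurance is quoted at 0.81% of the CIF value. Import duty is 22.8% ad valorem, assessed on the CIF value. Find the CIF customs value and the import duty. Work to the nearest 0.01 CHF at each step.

CIF value: CHF 55432.00; import duty: CHF 12638.50

Let C be the CIF value. C = EXW price + pre-shipment costs + freight + 0.81% × C
C − 0.81% × C = 49808.64 + 1423.87 + 196.81 + 894.17 + 2659.51
0.9919 × C = 54983.00
C = 54983.00 / 0.9919 = 55432.00
Insurance premium = 0.81% × 55432.00 = 449.00
Import duty = 55432.00 × 22.8% = 12638.50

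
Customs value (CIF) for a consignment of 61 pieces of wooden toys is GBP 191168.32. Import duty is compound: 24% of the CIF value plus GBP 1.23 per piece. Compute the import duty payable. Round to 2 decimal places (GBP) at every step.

Ad valorem component: 191168.32 × 24% = 45880.40
Specific component: 61 × 1.23 = 75.03
Import duty = 45880.40 + 75.03 = 45955.43

Import duty: GBP 45955.43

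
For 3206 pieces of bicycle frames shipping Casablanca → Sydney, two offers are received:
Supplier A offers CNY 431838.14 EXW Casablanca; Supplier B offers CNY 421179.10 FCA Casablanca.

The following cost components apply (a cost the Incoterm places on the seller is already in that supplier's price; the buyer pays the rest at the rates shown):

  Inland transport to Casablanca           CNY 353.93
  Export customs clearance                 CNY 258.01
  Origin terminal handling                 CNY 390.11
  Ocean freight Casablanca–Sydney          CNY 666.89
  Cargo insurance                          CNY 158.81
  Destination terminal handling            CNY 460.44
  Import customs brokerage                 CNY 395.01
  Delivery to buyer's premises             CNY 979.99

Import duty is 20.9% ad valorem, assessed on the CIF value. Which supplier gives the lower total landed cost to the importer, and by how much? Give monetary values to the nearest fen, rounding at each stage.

Supplier B is cheaper by CNY 13626.61

Supplier A (EXW):
CIF value = EXW price + inland to port + export clearance + origin terminal + freight + insurance = 431838.14 + 353.93 + 258.01 + 390.11 + 666.89 + 158.81 = 433665.89
Import duty = 433665.89 × 20.9% = 90636.17
Buyer bears (A): 353.93 + 258.01 + 390.11 + 666.89 + 158.81 + 460.44 + 395.01 + 979.99 = 3663.19
Landed cost (A) = invoice 431838.14 + 3663.19 + duty 90636.17 = 526137.50
Supplier B (FCA):
CIF value = FCA price + origin terminal + freight + insurance = 421179.10 + 390.11 + 666.89 + 158.81 = 422394.91
Import duty = 422394.91 × 20.9% = 88280.54
Buyer bears (B): 390.11 + 666.89 + 158.81 + 460.44 + 395.01 + 979.99 = 3051.25
Landed cost (B) = invoice 421179.10 + 3051.25 + duty 88280.54 = 512510.89
Difference = |526137.50 − 512510.89| = 13626.61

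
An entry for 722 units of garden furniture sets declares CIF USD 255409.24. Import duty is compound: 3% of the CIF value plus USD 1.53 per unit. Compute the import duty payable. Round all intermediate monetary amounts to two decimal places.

Ad valorem component: 255409.24 × 3% = 7662.28
Specific component: 722 × 1.53 = 1104.66
Import duty = 7662.28 + 1104.66 = 8766.94

Import duty: USD 8766.94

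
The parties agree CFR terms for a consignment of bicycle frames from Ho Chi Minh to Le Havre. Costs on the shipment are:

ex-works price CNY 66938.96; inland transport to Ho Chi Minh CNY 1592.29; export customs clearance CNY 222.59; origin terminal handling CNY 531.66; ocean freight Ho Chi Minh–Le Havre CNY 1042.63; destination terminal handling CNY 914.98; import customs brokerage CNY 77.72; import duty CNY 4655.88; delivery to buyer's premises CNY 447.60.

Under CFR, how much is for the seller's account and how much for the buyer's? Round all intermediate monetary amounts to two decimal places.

Seller: CNY 70328.13; buyer: CNY 6096.18

CFR: the seller pays costs through ocean freight to the destination port, but not insurance.
Seller's account: goods 66938.96 + inland to port 1592.29 + export clearance 222.59 + origin terminal 531.66 + freight 1042.63 = 70328.13
Buyer's account: destination terminal 914.98 + brokerage 77.72 + duty 4655.88 + delivery 447.60 = 6096.18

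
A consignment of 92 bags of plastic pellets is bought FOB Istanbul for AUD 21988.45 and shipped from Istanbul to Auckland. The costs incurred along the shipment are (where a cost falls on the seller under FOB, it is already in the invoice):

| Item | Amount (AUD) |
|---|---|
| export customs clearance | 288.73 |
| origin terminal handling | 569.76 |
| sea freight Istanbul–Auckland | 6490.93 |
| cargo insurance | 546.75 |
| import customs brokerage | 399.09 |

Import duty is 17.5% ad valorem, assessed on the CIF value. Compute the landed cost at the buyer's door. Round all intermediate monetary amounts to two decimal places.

Total landed cost: AUD 34504.79

FOB: the seller bears costs until goods are on board at the origin port; the buyer bears freight, insurance and all costs thereafter.
Already in the invoice (seller's account under FOB): export clearance, origin terminal — exclude.
CIF value = FOB price + freight + insurance = 21988.45 + 6490.93 + 546.75 = 29026.13
Import duty = 29026.13 × 17.5% = 5079.57
Buyer bears: freight 6490.93 + insurance 546.75 + brokerage 399.09 + duty 5079.57 = 12516.34
Landed cost = invoice 21988.45 + 12516.34 = 34504.79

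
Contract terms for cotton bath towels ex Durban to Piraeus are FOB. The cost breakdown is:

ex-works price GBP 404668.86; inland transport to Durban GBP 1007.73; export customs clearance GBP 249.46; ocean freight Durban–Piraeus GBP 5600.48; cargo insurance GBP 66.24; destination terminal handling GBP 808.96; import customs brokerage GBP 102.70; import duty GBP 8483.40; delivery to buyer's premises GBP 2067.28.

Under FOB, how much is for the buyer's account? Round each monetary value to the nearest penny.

Buyer's account: GBP 17129.06

FOB: the seller bears costs until goods are on board at the origin port; the buyer bears freight, insurance and all costs thereafter.
Seller's account: goods 404668.86 + inland to port 1007.73 + export clearance 249.46 = 405926.05
Buyer's account: freight 5600.48 + insurance 66.24 + destination terminal 808.96 + brokerage 102.70 + duty 8483.40 + delivery 2067.28 = 17129.06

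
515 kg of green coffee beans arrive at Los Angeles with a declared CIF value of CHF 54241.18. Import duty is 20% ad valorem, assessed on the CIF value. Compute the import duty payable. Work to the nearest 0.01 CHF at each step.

Import duty: CHF 10848.24

Import duty = 54241.18 × 20% = 10848.24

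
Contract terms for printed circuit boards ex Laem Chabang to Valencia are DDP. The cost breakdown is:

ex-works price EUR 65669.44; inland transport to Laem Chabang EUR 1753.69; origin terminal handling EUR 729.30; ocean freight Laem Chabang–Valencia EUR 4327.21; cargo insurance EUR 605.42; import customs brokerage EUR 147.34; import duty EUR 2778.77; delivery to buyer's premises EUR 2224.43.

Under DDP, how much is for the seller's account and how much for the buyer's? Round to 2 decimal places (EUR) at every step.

DDP: the seller bears all costs including import duty.
Seller's account: goods 65669.44 + inland to port 1753.69 + origin terminal 729.30 + freight 4327.21 + insurance 605.42 + brokerage 147.34 + duty 2778.77 + delivery 2224.43 = 78235.60
Buyer's account: 0.00

Seller: EUR 78235.60; buyer: EUR 0.00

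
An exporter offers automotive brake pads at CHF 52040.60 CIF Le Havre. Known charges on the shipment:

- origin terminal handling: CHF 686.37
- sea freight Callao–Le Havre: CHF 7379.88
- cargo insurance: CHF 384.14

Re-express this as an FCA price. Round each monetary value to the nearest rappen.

FCA price: CHF 43590.21

From CIF to FCA, the seller no longer bears: origin terminal, freight, insurance.
FCA price = 52040.60 − 686.37 − 7379.88 − 384.14 = 43590.21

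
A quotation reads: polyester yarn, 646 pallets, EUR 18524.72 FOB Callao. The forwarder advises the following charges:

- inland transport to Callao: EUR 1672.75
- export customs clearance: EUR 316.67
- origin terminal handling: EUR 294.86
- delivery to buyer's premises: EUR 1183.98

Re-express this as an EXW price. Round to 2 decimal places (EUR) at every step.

Not relevant to the conversion: delivery — on the buyer under both terms; not part of either seller's price.
From FOB to EXW, the seller no longer bears: inland to port, export clearance, origin terminal.
EXW price = 18524.72 − 1672.75 − 316.67 − 294.86 = 16240.44

EXW price: EUR 16240.44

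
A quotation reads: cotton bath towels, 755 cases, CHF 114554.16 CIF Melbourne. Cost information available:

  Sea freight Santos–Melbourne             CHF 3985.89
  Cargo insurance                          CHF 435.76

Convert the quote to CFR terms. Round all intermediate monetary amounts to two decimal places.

CFR price: CHF 114118.40

Not relevant to the conversion: freight — on the seller under both CIF and CFR; already in the CIF price and stays in the CFR price.
From CIF to CFR, the seller no longer bears: insurance.
CFR price = 114554.16 − 435.76 = 114118.40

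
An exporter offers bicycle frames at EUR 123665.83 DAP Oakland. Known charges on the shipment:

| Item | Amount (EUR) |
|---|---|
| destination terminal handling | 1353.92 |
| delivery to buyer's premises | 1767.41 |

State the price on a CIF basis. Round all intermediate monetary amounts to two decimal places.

From DAP to CIF, the seller no longer bears: destination terminal, delivery.
CIF price = 123665.83 − 1353.92 − 1767.41 = 120544.50

CIF price: EUR 120544.50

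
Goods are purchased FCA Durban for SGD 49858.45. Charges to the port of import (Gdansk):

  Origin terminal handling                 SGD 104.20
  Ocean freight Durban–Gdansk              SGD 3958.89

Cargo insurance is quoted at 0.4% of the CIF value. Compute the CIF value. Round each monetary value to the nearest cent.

CIF value: SGD 54138.09

Let C be the CIF value. C = FCA price + pre-shipment costs + freight + 0.4% × C
C − 0.4% × C = 49858.45 + 104.20 + 3958.89
0.996 × C = 53921.54
C = 53921.54 / 0.996 = 54138.09
Insurance premium = 0.4% × 54138.09 = 216.55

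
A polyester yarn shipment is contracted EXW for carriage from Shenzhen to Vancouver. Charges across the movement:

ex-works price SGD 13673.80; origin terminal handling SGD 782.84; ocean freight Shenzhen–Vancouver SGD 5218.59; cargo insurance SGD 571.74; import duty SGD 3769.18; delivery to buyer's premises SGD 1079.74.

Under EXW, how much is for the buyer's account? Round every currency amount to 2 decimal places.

Buyer's account: SGD 11422.09

EXW: the seller makes goods available at their premises; the buyer bears all onward costs.
Seller's account: goods 13673.80 = 13673.80
Buyer's account: origin terminal 782.84 + freight 5218.59 + insurance 571.74 + duty 3769.18 + delivery 1079.74 = 11422.09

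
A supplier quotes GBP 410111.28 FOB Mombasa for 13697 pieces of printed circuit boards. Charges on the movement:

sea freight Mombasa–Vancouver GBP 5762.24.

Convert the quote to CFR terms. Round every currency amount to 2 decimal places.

From FOB to CFR, the seller additionally bears: freight.
CFR price = 410111.28 + 5762.24 = 415873.52

CFR price: GBP 415873.52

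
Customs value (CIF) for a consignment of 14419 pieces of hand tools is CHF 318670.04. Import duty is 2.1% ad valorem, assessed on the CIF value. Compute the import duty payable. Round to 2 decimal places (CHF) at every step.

Import duty = 318670.04 × 2.1% = 6692.07

Import duty: CHF 6692.07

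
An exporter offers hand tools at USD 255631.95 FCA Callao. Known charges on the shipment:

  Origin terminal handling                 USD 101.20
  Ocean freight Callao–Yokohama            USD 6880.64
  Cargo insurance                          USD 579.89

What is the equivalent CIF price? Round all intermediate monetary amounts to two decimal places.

CIF price: USD 263193.68

From FCA to CIF, the seller additionally bears: origin terminal, freight, insurance.
CIF price = 255631.95 + 101.20 + 6880.64 + 579.89 = 263193.68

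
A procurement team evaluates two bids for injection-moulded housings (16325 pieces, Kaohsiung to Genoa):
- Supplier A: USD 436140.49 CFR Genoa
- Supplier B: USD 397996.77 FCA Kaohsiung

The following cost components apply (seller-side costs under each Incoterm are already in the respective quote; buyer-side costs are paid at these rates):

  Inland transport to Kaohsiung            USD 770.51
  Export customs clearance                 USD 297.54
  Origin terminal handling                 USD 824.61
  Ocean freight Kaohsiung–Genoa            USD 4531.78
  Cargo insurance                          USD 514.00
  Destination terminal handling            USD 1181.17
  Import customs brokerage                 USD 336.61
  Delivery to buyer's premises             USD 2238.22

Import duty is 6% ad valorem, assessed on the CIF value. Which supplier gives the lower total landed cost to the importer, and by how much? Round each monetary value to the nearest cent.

Supplier B is cheaper by USD 34754.57

Supplier A (CFR):
CIF value = CFR price + insurance = 436140.49 + 514.00 = 436654.49
Import duty = 436654.49 × 6% = 26199.27
Buyer bears (A): 514.00 + 1181.17 + 336.61 + 2238.22 = 4270.00
Landed cost (A) = invoice 436140.49 + 4270.00 + duty 26199.27 = 466609.76
Supplier B (FCA):
CIF value = FCA price + origin terminal + freight + insurance = 397996.77 + 824.61 + 4531.78 + 514.00 = 403867.16
Import duty = 403867.16 × 6% = 24232.03
Buyer bears (B): 824.61 + 4531.78 + 514.00 + 1181.17 + 336.61 + 2238.22 = 9626.39
Landed cost (B) = invoice 397996.77 + 9626.39 + duty 24232.03 = 431855.19
Difference = |466609.76 − 431855.19| = 34754.57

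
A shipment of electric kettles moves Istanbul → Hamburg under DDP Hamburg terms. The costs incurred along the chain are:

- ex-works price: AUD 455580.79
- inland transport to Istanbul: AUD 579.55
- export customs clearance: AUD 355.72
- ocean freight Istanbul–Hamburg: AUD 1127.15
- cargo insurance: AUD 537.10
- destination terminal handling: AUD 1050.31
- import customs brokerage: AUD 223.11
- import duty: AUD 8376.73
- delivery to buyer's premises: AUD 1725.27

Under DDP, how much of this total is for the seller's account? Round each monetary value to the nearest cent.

DDP: the seller bears all costs including import duty.
Seller's account: goods 455580.79 + inland to port 579.55 + export clearance 355.72 + freight 1127.15 + insurance 537.10 + destination terminal 1050.31 + brokerage 223.11 + duty 8376.73 + delivery 1725.27 = 469555.73
Buyer's account: 0.00

Seller's account: AUD 469555.73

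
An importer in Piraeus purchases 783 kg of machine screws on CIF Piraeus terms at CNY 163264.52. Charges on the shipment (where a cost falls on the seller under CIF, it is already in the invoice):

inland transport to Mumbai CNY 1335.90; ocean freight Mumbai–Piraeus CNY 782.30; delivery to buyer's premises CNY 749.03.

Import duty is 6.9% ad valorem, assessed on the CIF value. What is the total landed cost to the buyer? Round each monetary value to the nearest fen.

CIF: the seller pays costs through ocean freight and marine insurance to the destination port.
Already in the invoice (seller's account under CIF): inland to port, freight — exclude.
The CIF price already equals the CIF value: 163264.52
Import duty = 163264.52 × 6.9% = 11265.25
Buyer bears: delivery 749.03 + duty 11265.25 = 12014.28
Landed cost = invoice 163264.52 + 12014.28 = 175278.80

Total landed cost: CNY 175278.80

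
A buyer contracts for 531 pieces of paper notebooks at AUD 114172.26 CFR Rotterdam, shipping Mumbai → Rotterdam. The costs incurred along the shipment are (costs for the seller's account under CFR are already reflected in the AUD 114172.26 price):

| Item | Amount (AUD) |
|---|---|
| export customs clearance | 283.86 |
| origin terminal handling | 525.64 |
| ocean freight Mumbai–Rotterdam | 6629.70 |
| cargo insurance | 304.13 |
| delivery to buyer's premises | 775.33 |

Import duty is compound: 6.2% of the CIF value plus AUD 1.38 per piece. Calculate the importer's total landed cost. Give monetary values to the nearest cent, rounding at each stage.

Total landed cost: AUD 123082.04

CFR: the seller pays costs through ocean freight to the destination port, but not insurance.
Already in the invoice (seller's account under CFR): export clearance, origin terminal, freight — exclude.
CIF value = CFR price + insurance = 114172.26 + 304.13 = 114476.39
Ad valorem component: 114476.39 × 6.2% = 7097.54
Specific component: 531 × 1.38 = 732.78
Import duty = 7097.54 + 732.78 = 7830.32
Buyer bears: insurance 304.13 + delivery 775.33 + duty 7830.32 = 8909.78
Landed cost = invoice 114172.26 + 8909.78 = 123082.04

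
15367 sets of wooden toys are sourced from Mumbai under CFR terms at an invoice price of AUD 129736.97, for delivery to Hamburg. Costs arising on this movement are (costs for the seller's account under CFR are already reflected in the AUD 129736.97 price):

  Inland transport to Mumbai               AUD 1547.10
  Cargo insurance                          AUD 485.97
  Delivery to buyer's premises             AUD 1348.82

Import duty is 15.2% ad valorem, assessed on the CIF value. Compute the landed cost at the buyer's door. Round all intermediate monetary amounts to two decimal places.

Total landed cost: AUD 151365.65

CFR: the seller pays costs through ocean freight to the destination port, but not insurance.
Already in the invoice (seller's account under CFR): inland to port — exclude.
CIF value = CFR price + insurance = 129736.97 + 485.97 = 130222.94
Import duty = 130222.94 × 15.2% = 19793.89
Buyer bears: insurance 485.97 + delivery 1348.82 + duty 19793.89 = 21628.68
Landed cost = invoice 129736.97 + 21628.68 = 151365.65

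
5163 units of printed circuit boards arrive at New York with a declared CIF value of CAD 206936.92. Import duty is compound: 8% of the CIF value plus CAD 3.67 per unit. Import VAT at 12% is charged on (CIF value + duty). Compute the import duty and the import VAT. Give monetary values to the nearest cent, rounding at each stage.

Import duty: CAD 35503.16; import VAT: CAD 29092.81

Ad valorem component: 206936.92 × 8% = 16554.95
Specific component: 5163 × 3.67 = 18948.21
Import duty = 16554.95 + 18948.21 = 35503.16
VAT base = CIF + duty = 206936.92 + 35503.16 = 242440.08
Import VAT = 242440.08 × 12% = 29092.81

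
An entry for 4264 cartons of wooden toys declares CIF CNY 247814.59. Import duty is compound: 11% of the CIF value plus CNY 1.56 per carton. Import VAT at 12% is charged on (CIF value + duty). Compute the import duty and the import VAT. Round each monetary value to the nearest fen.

Import duty: CNY 33911.44; import VAT: CNY 33807.12

Ad valorem component: 247814.59 × 11% = 27259.60
Specific component: 4264 × 1.56 = 6651.84
Import duty = 27259.60 + 6651.84 = 33911.44
VAT base = CIF + duty = 247814.59 + 33911.44 = 281726.03
Import VAT = 281726.03 × 12% = 33807.12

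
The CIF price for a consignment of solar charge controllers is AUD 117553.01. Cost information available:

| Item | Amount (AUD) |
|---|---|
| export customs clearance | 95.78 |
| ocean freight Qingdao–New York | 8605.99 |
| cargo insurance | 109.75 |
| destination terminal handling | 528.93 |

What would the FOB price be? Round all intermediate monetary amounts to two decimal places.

FOB price: AUD 108837.27

Not relevant to the conversion: export clearance — on the seller under both CIF and FOB; already in the CIF price and stays in the FOB price. destination terminal — on the buyer under both terms; not part of either seller's price.
From CIF to FOB, the seller no longer bears: freight, insurance.
FOB price = 117553.01 − 8605.99 − 109.75 = 108837.27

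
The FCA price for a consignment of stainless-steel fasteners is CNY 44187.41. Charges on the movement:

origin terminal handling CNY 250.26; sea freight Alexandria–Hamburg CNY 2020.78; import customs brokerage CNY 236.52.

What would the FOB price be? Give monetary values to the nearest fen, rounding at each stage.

Not relevant to the conversion: brokerage, freight — on the buyer under both terms; not part of either seller's price.
From FCA to FOB, the seller additionally bears: origin terminal.
FOB price = 44187.41 + 250.26 = 44437.67

FOB price: CNY 44437.67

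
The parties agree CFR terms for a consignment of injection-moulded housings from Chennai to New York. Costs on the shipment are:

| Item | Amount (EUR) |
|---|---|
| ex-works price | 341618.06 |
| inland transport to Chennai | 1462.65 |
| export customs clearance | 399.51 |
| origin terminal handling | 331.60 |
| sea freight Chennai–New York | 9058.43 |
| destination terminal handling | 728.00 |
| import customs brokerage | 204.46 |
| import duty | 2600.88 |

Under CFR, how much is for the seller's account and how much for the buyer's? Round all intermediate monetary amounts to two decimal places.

CFR: the seller pays costs through ocean freight to the destination port, but not insurance.
Seller's account: goods 341618.06 + inland to port 1462.65 + export clearance 399.51 + origin terminal 331.60 + freight 9058.43 = 352870.25
Buyer's account: destination terminal 728.00 + brokerage 204.46 + duty 2600.88 = 3533.34

Seller: EUR 352870.25; buyer: EUR 3533.34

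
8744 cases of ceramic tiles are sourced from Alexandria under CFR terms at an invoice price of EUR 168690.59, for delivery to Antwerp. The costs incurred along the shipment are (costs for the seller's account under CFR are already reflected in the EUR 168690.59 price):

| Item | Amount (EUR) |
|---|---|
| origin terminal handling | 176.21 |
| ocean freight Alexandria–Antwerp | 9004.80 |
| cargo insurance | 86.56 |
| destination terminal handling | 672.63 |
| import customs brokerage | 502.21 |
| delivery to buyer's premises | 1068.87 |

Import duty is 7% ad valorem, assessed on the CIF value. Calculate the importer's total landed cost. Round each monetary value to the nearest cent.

CFR: the seller pays costs through ocean freight to the destination port, but not insurance.
Already in the invoice (seller's account under CFR): origin terminal, freight — exclude.
CIF value = CFR price + insurance = 168690.59 + 86.56 = 168777.15
Import duty = 168777.15 × 7% = 11814.40
Buyer bears: insurance 86.56 + destination terminal 672.63 + brokerage 502.21 + delivery 1068.87 + duty 11814.40 = 14144.67
Landed cost = invoice 168690.59 + 14144.67 = 182835.26

Total landed cost: EUR 182835.26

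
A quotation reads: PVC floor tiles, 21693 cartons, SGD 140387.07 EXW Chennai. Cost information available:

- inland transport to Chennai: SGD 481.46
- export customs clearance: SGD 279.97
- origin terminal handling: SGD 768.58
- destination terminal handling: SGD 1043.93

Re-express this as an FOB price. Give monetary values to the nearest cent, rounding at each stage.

Not relevant to the conversion: destination terminal — on the buyer under both terms; not part of either seller's price.
From EXW to FOB, the seller additionally bears: inland to port, export clearance, origin terminal.
FOB price = 140387.07 + 481.46 + 279.97 + 768.58 = 141917.08

FOB price: SGD 141917.08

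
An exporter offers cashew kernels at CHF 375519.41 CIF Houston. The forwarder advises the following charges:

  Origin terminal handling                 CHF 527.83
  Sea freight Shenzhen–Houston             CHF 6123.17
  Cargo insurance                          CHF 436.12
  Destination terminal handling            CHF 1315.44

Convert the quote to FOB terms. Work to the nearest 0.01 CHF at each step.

FOB price: CHF 368960.12

Not relevant to the conversion: origin terminal — on the seller under both CIF and FOB; already in the CIF price and stays in the FOB price. destination terminal — on the buyer under both terms; not part of either seller's price.
From CIF to FOB, the seller no longer bears: freight, insurance.
FOB price = 375519.41 − 6123.17 − 436.12 = 368960.12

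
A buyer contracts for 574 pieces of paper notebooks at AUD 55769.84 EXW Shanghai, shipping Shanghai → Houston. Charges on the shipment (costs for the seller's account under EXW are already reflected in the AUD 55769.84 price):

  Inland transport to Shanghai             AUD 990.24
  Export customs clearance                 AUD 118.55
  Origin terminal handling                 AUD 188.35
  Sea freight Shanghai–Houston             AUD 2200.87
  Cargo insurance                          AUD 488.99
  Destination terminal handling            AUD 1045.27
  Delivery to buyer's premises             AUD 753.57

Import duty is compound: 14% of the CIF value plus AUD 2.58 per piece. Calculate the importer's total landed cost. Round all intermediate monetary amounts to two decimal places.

EXW: the seller makes goods available at their premises; the buyer bears all onward costs.
CIF value = EXW price + inland to port + export clearance + origin terminal + freight + insurance = 55769.84 + 990.24 + 118.55 + 188.35 + 2200.87 + 488.99 = 59756.84
Ad valorem component: 59756.84 × 14% = 8365.96
Specific component: 574 × 2.58 = 1480.92
Import duty = 8365.96 + 1480.92 = 9846.88
Buyer bears: inland to port 990.24 + export clearance 118.55 + origin terminal 188.35 + freight 2200.87 + insurance 488.99 + destination terminal 1045.27 + delivery 753.57 + duty 9846.88 = 15632.72
Landed cost = invoice 55769.84 + 15632.72 = 71402.56

Total landed cost: AUD 71402.56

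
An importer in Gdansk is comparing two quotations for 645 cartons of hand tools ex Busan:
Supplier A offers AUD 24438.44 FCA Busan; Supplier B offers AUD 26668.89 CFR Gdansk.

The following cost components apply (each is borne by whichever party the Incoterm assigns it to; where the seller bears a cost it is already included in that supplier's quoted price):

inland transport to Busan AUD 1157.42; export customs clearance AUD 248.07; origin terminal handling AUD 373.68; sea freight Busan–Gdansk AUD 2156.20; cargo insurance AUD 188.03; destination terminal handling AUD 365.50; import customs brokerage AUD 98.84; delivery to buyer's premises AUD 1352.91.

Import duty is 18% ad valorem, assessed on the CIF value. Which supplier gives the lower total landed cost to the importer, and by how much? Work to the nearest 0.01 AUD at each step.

Supplier A (FCA):
CIF value = FCA price + origin terminal + freight + insurance = 24438.44 + 373.68 + 2156.20 + 188.03 = 27156.35
Import duty = 27156.35 × 18% = 4888.14
Buyer bears (A): 373.68 + 2156.20 + 188.03 + 365.50 + 98.84 + 1352.91 = 4535.16
Landed cost (A) = invoice 24438.44 + 4535.16 + duty 4888.14 = 33861.74
Supplier B (CFR):
CIF value = CFR price + insurance = 26668.89 + 188.03 = 26856.92
Import duty = 26856.92 × 18% = 4834.25
Buyer bears (B): 188.03 + 365.50 + 98.84 + 1352.91 = 2005.28
Landed cost (B) = invoice 26668.89 + 2005.28 + duty 4834.25 = 33508.42
Difference = |33861.74 − 33508.42| = 353.32

Supplier B is cheaper by AUD 353.32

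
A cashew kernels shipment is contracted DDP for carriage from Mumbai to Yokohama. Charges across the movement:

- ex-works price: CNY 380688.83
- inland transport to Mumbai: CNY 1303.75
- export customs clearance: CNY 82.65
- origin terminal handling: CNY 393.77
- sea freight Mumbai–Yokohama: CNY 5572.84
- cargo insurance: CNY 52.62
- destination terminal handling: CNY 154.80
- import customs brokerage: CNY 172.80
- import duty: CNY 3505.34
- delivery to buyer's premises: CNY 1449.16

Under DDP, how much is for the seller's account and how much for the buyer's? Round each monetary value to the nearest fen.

DDP: the seller bears all costs including import duty.
Seller's account: goods 380688.83 + inland to port 1303.75 + export clearance 82.65 + origin terminal 393.77 + freight 5572.84 + insurance 52.62 + destination terminal 154.80 + brokerage 172.80 + duty 3505.34 + delivery 1449.16 = 393376.56
Buyer's account: 0.00

Seller: CNY 393376.56; buyer: CNY 0.00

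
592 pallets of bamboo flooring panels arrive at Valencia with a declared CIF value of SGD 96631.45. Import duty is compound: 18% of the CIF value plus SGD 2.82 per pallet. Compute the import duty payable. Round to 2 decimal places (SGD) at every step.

Ad valorem component: 96631.45 × 18% = 17393.66
Specific component: 592 × 2.82 = 1669.44
Import duty = 17393.66 + 1669.44 = 19063.10

Import duty: SGD 19063.10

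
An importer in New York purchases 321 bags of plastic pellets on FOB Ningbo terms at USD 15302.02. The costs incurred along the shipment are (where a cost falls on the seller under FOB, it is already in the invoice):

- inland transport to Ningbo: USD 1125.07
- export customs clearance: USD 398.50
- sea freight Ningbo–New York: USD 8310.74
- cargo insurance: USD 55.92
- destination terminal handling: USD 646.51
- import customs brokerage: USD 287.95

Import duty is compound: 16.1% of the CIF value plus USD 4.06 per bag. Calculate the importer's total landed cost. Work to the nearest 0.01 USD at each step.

Total landed cost: USD 29717.06

FOB: the seller bears costs until goods are on board at the origin port; the buyer bears freight, insurance and all costs thereafter.
Already in the invoice (seller's account under FOB): inland to port, export clearance — exclude.
CIF value = FOB price + freight + insurance = 15302.02 + 8310.74 + 55.92 = 23668.68
Ad valorem component: 23668.68 × 16.1% = 3810.66
Specific component: 321 × 4.06 = 1303.26
Import duty = 3810.66 + 1303.26 = 5113.92
Buyer bears: freight 8310.74 + insurance 55.92 + destination terminal 646.51 + brokerage 287.95 + duty 5113.92 = 14415.04
Landed cost = invoice 15302.02 + 14415.04 = 29717.06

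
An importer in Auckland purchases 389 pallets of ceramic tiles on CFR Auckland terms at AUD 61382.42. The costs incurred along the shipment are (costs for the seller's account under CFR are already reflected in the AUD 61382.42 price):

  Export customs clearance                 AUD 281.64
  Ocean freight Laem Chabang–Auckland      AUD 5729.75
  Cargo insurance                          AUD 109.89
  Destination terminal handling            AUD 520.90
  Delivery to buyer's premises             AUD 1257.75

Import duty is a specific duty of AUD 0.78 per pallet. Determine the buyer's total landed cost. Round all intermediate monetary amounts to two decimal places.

CFR: the seller pays costs through ocean freight to the destination port, but not insurance.
Already in the invoice (seller's account under CFR): export clearance, freight — exclude.
CIF value = CFR price + insurance = 61382.42 + 109.89 = 61492.31
Import duty = 389 × 0.78 = 303.42
Buyer bears: insurance 109.89 + destination terminal 520.90 + delivery 1257.75 + duty 303.42 = 2191.96
Landed cost = invoice 61382.42 + 2191.96 = 63574.38

Total landed cost: AUD 63574.38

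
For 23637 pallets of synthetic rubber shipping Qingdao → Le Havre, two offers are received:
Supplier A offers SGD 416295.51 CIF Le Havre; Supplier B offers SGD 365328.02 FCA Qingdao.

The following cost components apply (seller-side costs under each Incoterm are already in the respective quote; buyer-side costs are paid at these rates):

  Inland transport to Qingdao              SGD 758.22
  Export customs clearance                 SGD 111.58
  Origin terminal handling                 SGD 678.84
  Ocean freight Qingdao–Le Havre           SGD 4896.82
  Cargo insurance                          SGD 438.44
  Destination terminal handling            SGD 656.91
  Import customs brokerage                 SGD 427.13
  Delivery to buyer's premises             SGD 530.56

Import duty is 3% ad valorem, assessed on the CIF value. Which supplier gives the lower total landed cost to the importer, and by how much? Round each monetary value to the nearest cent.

Supplier B is cheaper by SGD 46302.00

Supplier A (CIF):
The CIF price already equals the CIF value: 416295.51
Import duty = 416295.51 × 3% = 12488.87
Buyer bears (A): 656.91 + 427.13 + 530.56 = 1614.60
Landed cost (A) = invoice 416295.51 + 1614.60 + duty 12488.87 = 430398.98
Supplier B (FCA):
CIF value = FCA price + origin terminal + freight + insurance = 365328.02 + 678.84 + 4896.82 + 438.44 = 371342.12
Import duty = 371342.12 × 3% = 11140.26
Buyer bears (B): 678.84 + 4896.82 + 438.44 + 656.91 + 427.13 + 530.56 = 7628.70
Landed cost (B) = invoice 365328.02 + 7628.70 + duty 11140.26 = 384096.98
Difference = |430398.98 − 384096.98| = 46302.00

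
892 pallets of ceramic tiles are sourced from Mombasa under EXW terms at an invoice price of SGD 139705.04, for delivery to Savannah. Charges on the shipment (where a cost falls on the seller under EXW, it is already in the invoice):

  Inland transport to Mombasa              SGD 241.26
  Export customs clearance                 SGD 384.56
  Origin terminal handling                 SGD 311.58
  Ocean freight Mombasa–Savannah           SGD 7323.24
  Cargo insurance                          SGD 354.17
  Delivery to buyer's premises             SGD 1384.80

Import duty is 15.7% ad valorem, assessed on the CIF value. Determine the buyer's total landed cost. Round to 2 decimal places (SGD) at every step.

Total landed cost: SGD 172990.87

EXW: the seller makes goods available at their premises; the buyer bears all onward costs.
CIF value = EXW price + inland to port + export clearance + origin terminal + freight + insurance = 139705.04 + 241.26 + 384.56 + 311.58 + 7323.24 + 354.17 = 148319.85
Import duty = 148319.85 × 15.7% = 23286.22
Buyer bears: inland to port 241.26 + export clearance 384.56 + origin terminal 311.58 + freight 7323.24 + insurance 354.17 + delivery 1384.80 + duty 23286.22 = 33285.83
Landed cost = invoice 139705.04 + 33285.83 = 172990.87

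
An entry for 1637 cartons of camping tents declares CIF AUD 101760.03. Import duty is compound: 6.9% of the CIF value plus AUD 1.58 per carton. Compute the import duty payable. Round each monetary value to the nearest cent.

Ad valorem component: 101760.03 × 6.9% = 7021.44
Specific component: 1637 × 1.58 = 2586.46
Import duty = 7021.44 + 2586.46 = 9607.90

Import duty: AUD 9607.90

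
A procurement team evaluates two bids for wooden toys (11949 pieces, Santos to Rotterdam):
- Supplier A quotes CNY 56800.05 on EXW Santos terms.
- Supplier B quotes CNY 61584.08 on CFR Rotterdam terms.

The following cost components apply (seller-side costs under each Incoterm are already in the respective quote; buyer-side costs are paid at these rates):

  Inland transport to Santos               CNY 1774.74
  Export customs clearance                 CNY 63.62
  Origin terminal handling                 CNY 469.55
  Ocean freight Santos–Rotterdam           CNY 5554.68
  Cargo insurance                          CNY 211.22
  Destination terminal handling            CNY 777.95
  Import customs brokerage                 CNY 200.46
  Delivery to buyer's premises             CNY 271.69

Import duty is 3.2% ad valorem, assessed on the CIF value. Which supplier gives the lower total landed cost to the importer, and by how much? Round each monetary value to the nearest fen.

Supplier B is cheaper by CNY 3177.07

Supplier A (EXW):
CIF value = EXW price + inland to port + export clearance + origin terminal + freight + insurance = 56800.05 + 1774.74 + 63.62 + 469.55 + 5554.68 + 211.22 = 64873.86
Import duty = 64873.86 × 3.2% = 2075.96
Buyer bears (A): 1774.74 + 63.62 + 469.55 + 5554.68 + 211.22 + 777.95 + 200.46 + 271.69 = 9323.91
Landed cost (A) = invoice 56800.05 + 9323.91 + duty 2075.96 = 68199.92
Supplier B (CFR):
CIF value = CFR price + insurance = 61584.08 + 211.22 = 61795.30
Import duty = 61795.30 × 3.2% = 1977.45
Buyer bears (B): 211.22 + 777.95 + 200.46 + 271.69 = 1461.32
Landed cost (B) = invoice 61584.08 + 1461.32 + duty 1977.45 = 65022.85
Difference = |68199.92 − 65022.85| = 3177.07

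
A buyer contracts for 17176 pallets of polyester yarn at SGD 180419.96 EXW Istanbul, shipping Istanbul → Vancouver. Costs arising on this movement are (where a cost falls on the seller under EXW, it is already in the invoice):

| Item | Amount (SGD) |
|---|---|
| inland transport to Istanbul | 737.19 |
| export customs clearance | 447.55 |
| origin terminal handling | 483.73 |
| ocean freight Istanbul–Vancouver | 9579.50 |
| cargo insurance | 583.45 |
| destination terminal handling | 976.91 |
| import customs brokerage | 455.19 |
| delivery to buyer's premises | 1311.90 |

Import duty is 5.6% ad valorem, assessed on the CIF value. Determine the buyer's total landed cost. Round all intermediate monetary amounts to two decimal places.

Total landed cost: SGD 205761.46

EXW: the seller makes goods available at their premises; the buyer bears all onward costs.
CIF value = EXW price + inland to port + export clearance + origin terminal + freight + insurance = 180419.96 + 737.19 + 447.55 + 483.73 + 9579.50 + 583.45 = 192251.38
Import duty = 192251.38 × 5.6% = 10766.08
Buyer bears: inland to port 737.19 + export clearance 447.55 + origin terminal 483.73 + freight 9579.50 + insurance 583.45 + destination terminal 976.91 + brokerage 455.19 + delivery 1311.90 + duty 10766.08 = 25341.50
Landed cost = invoice 180419.96 + 25341.50 = 205761.46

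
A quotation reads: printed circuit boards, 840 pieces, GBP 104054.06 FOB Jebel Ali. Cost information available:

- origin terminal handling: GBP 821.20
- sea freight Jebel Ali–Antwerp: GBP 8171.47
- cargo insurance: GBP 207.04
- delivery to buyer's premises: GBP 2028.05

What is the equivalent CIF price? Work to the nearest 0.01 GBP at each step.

CIF price: GBP 112432.57

Not relevant to the conversion: origin terminal — on the seller under both FOB and CIF; already in the FOB price and stays in the CIF price. delivery — on the buyer under both terms; not part of either seller's price.
From FOB to CIF, the seller additionally bears: freight, insurance.
CIF price = 104054.06 + 8171.47 + 207.04 = 112432.57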